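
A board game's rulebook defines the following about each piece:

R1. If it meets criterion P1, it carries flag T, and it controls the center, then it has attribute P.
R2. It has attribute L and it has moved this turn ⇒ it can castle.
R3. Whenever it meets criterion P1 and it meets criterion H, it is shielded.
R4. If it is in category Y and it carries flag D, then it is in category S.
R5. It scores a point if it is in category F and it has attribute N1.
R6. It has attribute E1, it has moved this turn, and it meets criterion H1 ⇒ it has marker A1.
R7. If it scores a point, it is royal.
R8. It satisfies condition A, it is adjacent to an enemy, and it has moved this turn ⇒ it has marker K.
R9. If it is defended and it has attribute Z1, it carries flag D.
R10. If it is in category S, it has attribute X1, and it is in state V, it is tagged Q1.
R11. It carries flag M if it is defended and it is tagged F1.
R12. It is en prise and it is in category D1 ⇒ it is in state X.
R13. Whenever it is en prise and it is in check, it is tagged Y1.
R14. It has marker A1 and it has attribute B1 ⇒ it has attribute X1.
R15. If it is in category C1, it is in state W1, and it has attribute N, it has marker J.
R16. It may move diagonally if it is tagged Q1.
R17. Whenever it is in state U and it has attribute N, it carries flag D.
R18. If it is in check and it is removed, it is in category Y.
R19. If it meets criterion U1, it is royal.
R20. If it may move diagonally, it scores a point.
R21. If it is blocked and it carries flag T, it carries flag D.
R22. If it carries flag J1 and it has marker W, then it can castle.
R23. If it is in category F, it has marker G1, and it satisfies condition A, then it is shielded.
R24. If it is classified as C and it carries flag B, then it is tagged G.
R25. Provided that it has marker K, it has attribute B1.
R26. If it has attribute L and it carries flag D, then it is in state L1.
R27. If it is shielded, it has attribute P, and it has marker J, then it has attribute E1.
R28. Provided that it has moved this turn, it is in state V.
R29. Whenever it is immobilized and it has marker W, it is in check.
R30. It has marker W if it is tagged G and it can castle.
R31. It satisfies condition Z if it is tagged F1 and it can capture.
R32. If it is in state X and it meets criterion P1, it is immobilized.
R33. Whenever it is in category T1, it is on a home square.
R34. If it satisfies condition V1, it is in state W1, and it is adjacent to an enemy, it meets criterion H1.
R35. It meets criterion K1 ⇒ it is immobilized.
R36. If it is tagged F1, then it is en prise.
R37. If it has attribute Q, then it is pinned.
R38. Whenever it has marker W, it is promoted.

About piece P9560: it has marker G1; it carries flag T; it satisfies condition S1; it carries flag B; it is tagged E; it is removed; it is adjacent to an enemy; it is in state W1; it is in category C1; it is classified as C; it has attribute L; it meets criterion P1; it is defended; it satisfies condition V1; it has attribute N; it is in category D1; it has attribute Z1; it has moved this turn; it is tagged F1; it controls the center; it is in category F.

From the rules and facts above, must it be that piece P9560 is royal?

No

Forward chaining from the given facts derives: has attribute P, can castle, carries flag D, carries flag M, has marker J, is tagged G, is in state L1, is in state V, has marker W, meets criterion H1, is en prise, is promoted, is in state X, is immobilized, is in check, is tagged Y1, is in category Y, is in category S.
Rules concluding "it is royal": R7 needs "it scores a point"; R19 needs "it meets criterion U1" — none of these are established.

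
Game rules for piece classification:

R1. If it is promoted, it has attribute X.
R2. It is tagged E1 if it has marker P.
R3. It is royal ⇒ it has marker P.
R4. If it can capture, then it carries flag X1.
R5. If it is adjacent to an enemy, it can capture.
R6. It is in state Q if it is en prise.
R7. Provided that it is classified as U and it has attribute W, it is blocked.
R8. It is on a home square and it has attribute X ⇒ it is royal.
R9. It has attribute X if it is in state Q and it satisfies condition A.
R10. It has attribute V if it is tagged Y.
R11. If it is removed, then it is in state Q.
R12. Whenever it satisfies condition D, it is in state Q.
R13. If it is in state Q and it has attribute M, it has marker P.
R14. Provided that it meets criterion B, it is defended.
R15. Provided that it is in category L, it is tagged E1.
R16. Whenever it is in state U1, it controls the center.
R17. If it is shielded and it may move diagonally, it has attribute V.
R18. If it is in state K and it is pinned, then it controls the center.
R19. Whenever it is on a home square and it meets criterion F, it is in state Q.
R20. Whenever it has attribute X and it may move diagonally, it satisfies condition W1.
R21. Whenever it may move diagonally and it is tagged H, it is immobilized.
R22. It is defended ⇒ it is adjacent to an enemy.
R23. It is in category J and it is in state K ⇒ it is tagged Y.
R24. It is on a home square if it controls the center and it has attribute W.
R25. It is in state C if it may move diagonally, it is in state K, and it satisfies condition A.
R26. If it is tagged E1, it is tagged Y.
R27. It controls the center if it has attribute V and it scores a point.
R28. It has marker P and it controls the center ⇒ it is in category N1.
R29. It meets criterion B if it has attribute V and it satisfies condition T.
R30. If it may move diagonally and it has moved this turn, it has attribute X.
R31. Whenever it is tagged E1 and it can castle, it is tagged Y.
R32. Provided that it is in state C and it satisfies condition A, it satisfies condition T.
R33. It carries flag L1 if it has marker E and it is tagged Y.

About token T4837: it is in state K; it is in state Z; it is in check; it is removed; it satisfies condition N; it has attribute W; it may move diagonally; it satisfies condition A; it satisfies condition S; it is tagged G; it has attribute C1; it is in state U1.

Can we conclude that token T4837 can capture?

By R11 (it is removed): it is in state Q.
By R16 (it is in state U1): it controls the center.
By R24 (it controls the center, it has attribute W): it is on a home square.
By R25 (it may move diagonally, it is in state K, it satisfies condition A): it is in state C.
By R32 (it is in state C, it satisfies condition A): it satisfies condition T.
By R9 (it is in state Q, it satisfies condition A): it has attribute X.
By R8 (it is on a home square, it has attribute X): it is royal.
By R3 (it is royal): it has marker P.
By R2 (it has marker P): it is tagged E1.
By R26 (it is tagged E1): it is tagged Y.
By R10 (it is tagged Y): it has attribute V.
By R29 (it has attribute V, it satisfies condition T): it meets criterion B.
By R14 (it meets criterion B): it is defended.
By R22 (it is defended): it is adjacent to an enemy.
By R5 (it is adjacent to an enemy): it can capture.

Yes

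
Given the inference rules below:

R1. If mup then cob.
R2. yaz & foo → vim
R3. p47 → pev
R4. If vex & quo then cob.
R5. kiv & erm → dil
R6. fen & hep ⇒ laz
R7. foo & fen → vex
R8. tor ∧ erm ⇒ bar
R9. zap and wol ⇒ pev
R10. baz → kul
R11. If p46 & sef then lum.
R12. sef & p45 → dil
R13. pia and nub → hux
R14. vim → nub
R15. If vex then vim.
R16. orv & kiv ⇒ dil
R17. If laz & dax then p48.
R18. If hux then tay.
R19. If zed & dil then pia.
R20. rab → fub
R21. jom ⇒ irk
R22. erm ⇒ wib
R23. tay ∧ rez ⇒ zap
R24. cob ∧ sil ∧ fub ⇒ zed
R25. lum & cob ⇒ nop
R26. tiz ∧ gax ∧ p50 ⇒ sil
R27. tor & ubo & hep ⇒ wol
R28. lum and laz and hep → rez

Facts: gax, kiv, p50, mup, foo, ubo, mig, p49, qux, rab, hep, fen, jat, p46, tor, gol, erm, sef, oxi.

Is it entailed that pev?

No

Forward chaining from the given facts derives: cob, dil, laz, vex, bar, lum, vim, fub, wib, nop, wol, rez, nub.
Rules concluding pev: R3 needs p47; R9 needs zap — none of these are established.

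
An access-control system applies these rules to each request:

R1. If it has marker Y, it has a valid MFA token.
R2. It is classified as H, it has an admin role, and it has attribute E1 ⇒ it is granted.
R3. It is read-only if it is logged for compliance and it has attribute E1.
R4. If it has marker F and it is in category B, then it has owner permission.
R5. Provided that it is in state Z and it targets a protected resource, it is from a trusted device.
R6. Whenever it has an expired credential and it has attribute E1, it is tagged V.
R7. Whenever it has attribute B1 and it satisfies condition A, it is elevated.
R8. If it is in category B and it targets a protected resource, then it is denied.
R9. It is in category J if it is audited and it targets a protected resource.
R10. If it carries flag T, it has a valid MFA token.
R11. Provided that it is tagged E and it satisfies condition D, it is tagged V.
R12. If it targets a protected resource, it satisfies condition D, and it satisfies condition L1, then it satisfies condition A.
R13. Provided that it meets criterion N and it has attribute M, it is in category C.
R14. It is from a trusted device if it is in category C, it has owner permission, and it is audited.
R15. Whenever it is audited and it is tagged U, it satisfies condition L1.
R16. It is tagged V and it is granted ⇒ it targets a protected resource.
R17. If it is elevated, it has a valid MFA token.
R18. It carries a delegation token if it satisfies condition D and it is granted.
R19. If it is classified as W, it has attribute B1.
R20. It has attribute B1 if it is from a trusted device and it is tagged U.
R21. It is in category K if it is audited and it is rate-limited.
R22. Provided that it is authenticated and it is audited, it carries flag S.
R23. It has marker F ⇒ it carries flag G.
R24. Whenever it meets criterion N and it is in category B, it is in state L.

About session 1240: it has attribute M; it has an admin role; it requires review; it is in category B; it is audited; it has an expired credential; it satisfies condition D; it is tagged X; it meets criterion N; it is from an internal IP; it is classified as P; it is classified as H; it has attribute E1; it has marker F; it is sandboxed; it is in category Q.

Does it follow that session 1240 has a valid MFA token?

No

Forward chaining from the given facts derives: is granted, has owner permission, is tagged V, is in category C, is from a trusted device, targets a protected resource, carries a delegation token, carries flag G, is in state L, is denied, is in category J.
Rules concluding "it has a valid MFA token": R1 needs "it has marker Y"; R10 needs "it carries flag T"; R17 needs "it is elevated" — none of these are established.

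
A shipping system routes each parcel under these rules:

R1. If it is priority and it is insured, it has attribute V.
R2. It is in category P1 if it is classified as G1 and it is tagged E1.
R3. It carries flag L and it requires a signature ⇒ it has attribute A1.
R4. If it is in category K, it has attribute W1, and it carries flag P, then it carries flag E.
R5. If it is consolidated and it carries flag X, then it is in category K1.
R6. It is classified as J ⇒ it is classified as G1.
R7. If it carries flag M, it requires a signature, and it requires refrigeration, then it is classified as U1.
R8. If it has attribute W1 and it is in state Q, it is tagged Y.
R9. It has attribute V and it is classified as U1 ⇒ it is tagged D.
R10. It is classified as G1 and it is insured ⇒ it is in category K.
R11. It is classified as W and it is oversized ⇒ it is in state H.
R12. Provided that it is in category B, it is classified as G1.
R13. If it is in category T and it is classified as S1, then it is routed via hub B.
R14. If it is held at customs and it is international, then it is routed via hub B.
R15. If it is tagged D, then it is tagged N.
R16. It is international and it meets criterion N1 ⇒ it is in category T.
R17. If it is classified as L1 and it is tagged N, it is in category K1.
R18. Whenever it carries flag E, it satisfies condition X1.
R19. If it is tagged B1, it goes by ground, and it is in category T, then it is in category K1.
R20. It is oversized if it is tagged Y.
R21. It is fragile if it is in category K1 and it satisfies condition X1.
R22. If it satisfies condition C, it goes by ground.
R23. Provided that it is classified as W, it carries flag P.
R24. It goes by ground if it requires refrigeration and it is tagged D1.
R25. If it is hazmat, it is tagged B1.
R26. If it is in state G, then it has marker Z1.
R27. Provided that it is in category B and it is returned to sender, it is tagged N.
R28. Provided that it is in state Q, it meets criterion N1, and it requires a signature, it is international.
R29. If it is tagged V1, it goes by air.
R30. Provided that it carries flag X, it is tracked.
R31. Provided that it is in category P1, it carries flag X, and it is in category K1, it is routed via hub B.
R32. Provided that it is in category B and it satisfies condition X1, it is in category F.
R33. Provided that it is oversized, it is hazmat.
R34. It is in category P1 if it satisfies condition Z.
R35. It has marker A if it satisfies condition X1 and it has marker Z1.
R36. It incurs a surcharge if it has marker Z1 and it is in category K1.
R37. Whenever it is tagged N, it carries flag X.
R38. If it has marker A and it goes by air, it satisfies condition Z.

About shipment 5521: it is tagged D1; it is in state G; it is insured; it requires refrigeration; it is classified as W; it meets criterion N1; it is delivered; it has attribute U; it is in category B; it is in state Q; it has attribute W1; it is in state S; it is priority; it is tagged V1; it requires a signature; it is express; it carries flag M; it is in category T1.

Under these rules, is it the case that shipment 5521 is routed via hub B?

By R1 (it is priority, it is insured): it has attribute V.
By R7 (it carries flag M, it requires a signature, it requires refrigeration): it is classified as U1.
By R8 (it has attribute W1, it is in state Q): it is tagged Y.
By R9 (it has attribute V, it is classified as U1): it is tagged D.
By R12 (it is in category B): it is classified as G1.
By R15 (it is tagged D): it is tagged N.
By R20 (it is tagged Y): it is oversized.
By R23 (it is classified as W): it carries flag P.
By R24 (it requires refrigeration, it is tagged D1): it goes by ground.
By R26 (it is in state G): it has marker Z1.
By R28 (it is in state Q, it meets criterion N1, it requires a signature): it is international.
By R29 (it is tagged V1): it goes by air.
By R33 (it is oversized): it is hazmat.
By R37 (it is tagged N): it carries flag X.
By R10 (it is classified as G1, it is insured): it is in category K.
By R16 (it is international, it meets criterion N1): it is in category T.
By R25 (it is hazmat): it is tagged B1.
By R4 (it is in category K, it has attribute W1, it carries flag P): it carries flag E.
By R18 (it carries flag E): it satisfies condition X1.
By R19 (it is tagged B1, it goes by ground, it is in category T): it is in category K1.
By R35 (it satisfies condition X1, it has marker Z1): it has marker A.
By R38 (it has marker A, it goes by air): it satisfies condition Z.
By R34 (it satisfies condition Z): it is in category P1.
By R31 (it is in category P1, it carries flag X, it is in category K1): it is routed via hub B.

Yes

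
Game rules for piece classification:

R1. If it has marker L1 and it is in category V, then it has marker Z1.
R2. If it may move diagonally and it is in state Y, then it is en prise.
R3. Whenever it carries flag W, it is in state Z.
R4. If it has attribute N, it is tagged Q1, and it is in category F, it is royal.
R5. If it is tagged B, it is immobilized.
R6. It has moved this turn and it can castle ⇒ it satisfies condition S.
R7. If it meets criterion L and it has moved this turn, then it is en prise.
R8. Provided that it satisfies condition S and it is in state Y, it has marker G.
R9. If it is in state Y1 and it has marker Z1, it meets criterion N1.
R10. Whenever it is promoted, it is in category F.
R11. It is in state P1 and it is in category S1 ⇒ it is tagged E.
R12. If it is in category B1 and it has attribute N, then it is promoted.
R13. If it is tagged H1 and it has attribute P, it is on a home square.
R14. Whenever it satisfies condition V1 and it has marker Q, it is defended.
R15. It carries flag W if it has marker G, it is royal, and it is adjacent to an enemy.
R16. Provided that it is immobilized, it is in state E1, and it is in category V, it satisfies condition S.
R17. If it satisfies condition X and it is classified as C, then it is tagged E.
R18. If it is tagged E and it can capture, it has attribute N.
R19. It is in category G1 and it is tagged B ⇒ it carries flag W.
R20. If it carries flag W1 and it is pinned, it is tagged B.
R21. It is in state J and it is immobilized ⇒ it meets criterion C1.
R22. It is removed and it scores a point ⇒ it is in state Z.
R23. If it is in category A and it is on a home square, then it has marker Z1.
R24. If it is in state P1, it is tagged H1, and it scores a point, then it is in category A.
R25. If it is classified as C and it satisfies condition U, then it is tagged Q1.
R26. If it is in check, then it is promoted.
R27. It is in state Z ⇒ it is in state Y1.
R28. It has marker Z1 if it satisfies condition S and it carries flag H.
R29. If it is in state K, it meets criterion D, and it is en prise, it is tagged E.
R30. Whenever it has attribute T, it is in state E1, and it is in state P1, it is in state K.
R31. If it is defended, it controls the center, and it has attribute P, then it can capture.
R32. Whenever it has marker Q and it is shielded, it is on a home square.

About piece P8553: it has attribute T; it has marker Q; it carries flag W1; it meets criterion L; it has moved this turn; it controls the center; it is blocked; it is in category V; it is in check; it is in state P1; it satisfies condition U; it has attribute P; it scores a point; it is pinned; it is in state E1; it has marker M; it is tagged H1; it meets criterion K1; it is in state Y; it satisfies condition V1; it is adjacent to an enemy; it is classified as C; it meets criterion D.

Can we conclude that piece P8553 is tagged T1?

Forward chaining from the given facts derives: is en prise, is on a home square, is defended, is tagged B, is in category A, is tagged Q1, is promoted, is in state K, can capture, is immobilized, is in category F, satisfies condition S, has marker Z1, is tagged E, has marker G, has attribute N, is royal, carries flag W, is in state Z, is in state Y1, meets criterion N1.
No rule has "it is tagged T1" as its conclusion, and it is not among the given facts.

No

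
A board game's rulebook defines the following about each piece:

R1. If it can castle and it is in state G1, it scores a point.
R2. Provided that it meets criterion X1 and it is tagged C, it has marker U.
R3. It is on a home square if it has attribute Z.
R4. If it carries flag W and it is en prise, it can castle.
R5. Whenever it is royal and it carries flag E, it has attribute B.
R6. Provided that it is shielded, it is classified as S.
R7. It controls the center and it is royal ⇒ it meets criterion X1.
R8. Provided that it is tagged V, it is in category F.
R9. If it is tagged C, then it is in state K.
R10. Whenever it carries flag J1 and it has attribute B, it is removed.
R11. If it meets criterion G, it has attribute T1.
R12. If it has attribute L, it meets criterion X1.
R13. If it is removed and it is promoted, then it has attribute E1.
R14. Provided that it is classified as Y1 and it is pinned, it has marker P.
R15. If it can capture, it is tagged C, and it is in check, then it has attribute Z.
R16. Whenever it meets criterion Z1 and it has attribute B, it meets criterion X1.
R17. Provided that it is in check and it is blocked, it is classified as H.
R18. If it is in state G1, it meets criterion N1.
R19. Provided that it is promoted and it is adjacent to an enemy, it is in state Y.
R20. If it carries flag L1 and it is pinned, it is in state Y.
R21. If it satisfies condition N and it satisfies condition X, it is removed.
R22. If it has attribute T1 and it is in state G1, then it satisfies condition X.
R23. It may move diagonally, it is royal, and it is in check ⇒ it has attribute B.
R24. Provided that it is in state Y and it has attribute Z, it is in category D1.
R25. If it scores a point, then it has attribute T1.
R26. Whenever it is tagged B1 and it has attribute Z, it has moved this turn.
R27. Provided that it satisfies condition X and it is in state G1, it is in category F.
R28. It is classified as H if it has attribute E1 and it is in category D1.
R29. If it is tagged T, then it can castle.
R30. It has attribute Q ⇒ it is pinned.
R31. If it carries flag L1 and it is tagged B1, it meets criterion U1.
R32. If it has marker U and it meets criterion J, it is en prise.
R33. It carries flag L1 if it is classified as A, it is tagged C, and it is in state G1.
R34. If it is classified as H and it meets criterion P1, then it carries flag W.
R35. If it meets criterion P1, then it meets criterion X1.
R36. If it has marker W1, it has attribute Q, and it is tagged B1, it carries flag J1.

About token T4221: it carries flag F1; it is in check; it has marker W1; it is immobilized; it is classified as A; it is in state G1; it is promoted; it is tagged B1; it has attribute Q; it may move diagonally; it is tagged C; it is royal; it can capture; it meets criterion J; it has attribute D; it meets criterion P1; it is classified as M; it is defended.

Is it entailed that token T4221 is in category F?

By R15 (it can capture, it is tagged C, it is in check): it has attribute Z.
By R23 (it may move diagonally, it is royal, it is in check): it has attribute B.
By R30 (it has attribute Q): it is pinned.
By R33 (it is classified as A, it is tagged C, it is in state G1): it carries flag L1.
By R35 (it meets criterion P1): it meets criterion X1.
By R36 (it has marker W1, it has attribute Q, it is tagged B1): it carries flag J1.
By R2 (it meets criterion X1, it is tagged C): it has marker U.
By R10 (it carries flag J1, it has attribute B): it is removed.
By R13 (it is removed, it is promoted): it has attribute E1.
By R20 (it carries flag L1, it is pinned): it is in state Y.
By R24 (it is in state Y, it has attribute Z): it is in category D1.
By R28 (it has attribute E1, it is in category D1): it is classified as H.
By R32 (it has marker U, it meets criterion J): it is en prise.
By R34 (it is classified as H, it meets criterion P1): it carries flag W.
By R4 (it carries flag W, it is en prise): it can castle.
By R1 (it can castle, it is in state G1): it scores a point.
By R25 (it scores a point): it has attribute T1.
By R22 (it has attribute T1, it is in state G1): it satisfies condition X.
By R27 (it satisfies condition X, it is in state G1): it is in category F.

Yes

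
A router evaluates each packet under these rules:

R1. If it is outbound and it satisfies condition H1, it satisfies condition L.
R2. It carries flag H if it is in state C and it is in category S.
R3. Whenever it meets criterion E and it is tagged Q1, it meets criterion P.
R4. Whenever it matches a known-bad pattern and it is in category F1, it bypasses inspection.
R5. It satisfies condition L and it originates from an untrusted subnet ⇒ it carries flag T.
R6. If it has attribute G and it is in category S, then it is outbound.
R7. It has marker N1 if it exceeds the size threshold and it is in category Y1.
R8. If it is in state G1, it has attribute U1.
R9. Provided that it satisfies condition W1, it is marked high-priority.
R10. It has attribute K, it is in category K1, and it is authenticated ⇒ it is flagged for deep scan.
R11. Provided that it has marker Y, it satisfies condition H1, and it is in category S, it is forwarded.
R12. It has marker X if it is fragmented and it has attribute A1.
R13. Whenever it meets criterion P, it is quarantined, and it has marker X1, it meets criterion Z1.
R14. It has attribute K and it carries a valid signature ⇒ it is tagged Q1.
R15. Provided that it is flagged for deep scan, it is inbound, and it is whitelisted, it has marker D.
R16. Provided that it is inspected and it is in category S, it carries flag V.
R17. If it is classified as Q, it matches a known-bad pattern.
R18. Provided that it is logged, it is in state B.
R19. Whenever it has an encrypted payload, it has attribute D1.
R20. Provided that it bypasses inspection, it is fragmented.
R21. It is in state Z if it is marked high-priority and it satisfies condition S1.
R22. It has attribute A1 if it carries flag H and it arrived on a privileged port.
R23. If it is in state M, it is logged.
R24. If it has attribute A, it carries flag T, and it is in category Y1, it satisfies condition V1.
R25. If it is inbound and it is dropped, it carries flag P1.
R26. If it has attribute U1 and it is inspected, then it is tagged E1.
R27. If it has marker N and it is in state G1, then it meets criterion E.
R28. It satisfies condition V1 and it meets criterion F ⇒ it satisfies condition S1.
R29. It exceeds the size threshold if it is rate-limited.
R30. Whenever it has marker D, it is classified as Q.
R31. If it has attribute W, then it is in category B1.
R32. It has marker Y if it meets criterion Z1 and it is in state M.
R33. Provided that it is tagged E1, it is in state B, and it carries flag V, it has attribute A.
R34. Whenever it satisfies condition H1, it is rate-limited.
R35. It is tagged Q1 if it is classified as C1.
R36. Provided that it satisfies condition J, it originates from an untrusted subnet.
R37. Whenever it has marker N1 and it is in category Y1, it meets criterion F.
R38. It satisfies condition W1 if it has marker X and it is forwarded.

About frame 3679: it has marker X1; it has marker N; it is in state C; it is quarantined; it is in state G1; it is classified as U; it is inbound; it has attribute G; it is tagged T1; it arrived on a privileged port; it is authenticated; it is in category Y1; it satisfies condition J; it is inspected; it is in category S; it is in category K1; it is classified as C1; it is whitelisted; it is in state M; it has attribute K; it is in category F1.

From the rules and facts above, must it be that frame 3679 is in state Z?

Forward chaining from the given facts derives: carries flag H, is outbound, has attribute U1, is flagged for deep scan, has marker D, carries flag V, has attribute A1, is logged, is tagged E1, meets criterion E, is classified as Q, is tagged Q1, originates from an untrusted subnet, meets criterion P, meets criterion Z1, matches a known-bad pattern, is in state B, has marker Y, has attribute A, bypasses inspection, is fragmented, has marker X.
The only rule concluding "it is in state Z" is R21, which needs "it is marked high-priority"; that is never established.

No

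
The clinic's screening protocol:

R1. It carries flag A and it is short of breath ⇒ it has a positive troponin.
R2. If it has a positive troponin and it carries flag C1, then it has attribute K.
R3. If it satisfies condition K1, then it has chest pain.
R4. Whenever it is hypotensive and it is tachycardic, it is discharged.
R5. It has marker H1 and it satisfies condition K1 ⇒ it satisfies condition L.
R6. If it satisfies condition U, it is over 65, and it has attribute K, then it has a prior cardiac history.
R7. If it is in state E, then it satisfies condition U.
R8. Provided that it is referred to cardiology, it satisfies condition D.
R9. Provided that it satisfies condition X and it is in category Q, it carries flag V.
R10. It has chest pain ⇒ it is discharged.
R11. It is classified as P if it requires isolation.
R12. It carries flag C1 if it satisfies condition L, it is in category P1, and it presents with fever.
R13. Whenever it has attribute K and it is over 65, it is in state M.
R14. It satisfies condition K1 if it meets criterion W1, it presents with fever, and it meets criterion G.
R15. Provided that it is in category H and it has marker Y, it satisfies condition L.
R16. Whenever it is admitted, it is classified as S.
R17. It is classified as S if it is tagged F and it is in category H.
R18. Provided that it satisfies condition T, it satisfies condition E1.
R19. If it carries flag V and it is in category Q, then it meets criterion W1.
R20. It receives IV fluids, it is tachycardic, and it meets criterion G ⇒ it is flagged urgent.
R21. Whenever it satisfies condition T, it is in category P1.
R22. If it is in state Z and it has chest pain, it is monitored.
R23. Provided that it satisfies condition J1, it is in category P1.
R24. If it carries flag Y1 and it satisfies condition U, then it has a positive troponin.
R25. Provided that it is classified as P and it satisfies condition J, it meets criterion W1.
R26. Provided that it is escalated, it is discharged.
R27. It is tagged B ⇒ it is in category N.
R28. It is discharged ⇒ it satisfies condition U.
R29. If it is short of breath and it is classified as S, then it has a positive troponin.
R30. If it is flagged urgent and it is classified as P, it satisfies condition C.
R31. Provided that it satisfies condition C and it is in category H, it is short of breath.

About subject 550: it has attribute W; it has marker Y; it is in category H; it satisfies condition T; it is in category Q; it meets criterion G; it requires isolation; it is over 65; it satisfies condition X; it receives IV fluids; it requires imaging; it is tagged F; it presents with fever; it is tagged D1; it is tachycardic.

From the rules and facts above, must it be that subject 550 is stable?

No

Forward chaining from the given facts derives: carries flag V, is classified as P, satisfies condition L, is classified as S, satisfies condition E1, meets criterion W1, is flagged urgent, is in category P1, satisfies condition C, is short of breath, carries flag C1, satisfies condition K1, has a positive troponin, has attribute K, has chest pain, is discharged, is in state M, satisfies condition U, has a prior cardiac history.
No rule has "it is stable" as its conclusion, and it is not among the given facts.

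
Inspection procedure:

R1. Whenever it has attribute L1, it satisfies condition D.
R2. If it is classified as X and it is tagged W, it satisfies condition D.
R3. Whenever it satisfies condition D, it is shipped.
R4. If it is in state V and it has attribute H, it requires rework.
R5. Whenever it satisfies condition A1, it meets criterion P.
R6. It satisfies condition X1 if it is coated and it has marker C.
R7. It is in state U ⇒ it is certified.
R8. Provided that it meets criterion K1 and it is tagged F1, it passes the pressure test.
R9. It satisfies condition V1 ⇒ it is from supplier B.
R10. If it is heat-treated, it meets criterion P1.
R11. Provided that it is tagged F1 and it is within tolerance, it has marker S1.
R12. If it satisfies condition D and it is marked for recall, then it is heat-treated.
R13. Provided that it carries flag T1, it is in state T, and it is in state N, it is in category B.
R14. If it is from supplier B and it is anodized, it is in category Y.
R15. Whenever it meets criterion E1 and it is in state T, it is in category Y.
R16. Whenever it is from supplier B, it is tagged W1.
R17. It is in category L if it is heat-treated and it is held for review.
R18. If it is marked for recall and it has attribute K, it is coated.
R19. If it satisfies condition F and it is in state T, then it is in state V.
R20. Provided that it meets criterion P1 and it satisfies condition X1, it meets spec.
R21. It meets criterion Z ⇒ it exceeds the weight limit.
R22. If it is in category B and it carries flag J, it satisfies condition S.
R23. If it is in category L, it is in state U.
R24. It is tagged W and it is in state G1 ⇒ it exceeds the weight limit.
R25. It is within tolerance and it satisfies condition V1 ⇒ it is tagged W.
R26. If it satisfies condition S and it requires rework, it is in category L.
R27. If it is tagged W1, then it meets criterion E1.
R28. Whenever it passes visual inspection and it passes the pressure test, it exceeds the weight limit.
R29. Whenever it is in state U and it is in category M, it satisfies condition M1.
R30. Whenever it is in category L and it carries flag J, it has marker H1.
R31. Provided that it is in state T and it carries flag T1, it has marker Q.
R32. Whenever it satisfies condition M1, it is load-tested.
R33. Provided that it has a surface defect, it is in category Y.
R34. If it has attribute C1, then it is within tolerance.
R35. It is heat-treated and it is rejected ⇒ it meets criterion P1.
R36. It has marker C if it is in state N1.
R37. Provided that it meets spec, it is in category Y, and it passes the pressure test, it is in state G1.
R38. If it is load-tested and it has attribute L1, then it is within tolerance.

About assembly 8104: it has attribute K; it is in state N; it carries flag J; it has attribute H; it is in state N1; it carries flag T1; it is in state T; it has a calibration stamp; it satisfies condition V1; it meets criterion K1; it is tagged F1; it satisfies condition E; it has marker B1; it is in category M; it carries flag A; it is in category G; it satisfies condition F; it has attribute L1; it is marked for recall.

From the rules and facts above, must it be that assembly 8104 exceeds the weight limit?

Yes

By R1 (it has attribute L1): it satisfies condition D.
By R8 (it meets criterion K1, it is tagged F1): it passes the pressure test.
By R9 (it satisfies condition V1): it is from supplier B.
By R12 (it satisfies condition D, it is marked for recall): it is heat-treated.
By R13 (it carries flag T1, it is in state T, it is in state N): it is in category B.
By R16 (it is from supplier B): it is tagged W1.
By R18 (it is marked for recall, it has attribute K): it is coated.
By R19 (it satisfies condition F, it is in state T): it is in state V.
By R22 (it is in category B, it carries flag J): it satisfies condition S.
By R27 (it is tagged W1): it meets criterion E1.
By R36 (it is in state N1): it has marker C.
By R4 (it is in state V, it has attribute H): it requires rework.
By R6 (it is coated, it has marker C): it satisfies condition X1.
By R10 (it is heat-treated): it meets criterion P1.
By R15 (it meets criterion E1, it is in state T): it is in category Y.
By R20 (it meets criterion P1, it satisfies condition X1): it meets spec.
By R26 (it satisfies condition S, it requires rework): it is in category L.
By R37 (it meets spec, it is in category Y, it passes the pressure test): it is in state G1.
By R23 (it is in category L): it is in state U.
By R29 (it is in state U, it is in category M): it satisfies condition M1.
By R32 (it satisfies condition M1): it is load-tested.
By R38 (it is load-tested, it has attribute L1): it is within tolerance.
By R25 (it is within tolerance, it satisfies condition V1): it is tagged W.
By R24 (it is tagged W, it is in state G1): it exceeds the weight limit.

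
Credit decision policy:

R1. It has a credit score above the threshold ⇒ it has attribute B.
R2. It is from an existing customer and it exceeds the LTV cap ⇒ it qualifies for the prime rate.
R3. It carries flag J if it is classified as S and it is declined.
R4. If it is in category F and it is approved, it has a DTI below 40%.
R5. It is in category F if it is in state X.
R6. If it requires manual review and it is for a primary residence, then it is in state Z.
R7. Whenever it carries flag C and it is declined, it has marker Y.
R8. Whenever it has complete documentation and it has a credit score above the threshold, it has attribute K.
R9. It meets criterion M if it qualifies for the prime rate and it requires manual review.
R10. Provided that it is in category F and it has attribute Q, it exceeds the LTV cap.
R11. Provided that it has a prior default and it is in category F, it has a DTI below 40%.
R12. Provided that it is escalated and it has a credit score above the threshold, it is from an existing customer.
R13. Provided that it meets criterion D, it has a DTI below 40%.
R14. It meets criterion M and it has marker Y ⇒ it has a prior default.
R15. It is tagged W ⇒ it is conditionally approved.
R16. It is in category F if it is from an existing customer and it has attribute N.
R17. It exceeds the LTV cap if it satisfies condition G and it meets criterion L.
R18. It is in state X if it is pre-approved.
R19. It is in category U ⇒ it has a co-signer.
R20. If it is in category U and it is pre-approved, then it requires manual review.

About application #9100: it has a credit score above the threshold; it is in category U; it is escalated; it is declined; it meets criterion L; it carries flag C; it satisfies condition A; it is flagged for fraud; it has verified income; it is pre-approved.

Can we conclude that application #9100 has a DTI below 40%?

No

Forward chaining from the given facts derives: has attribute B, has marker Y, is from an existing customer, is in state X, has a co-signer, requires manual review, is in category F.
Rules concluding "it has a DTI below 40%": R4 needs "it is approved"; R11 needs "it has a prior default"; R13 needs "it meets criterion D" — none of these are established.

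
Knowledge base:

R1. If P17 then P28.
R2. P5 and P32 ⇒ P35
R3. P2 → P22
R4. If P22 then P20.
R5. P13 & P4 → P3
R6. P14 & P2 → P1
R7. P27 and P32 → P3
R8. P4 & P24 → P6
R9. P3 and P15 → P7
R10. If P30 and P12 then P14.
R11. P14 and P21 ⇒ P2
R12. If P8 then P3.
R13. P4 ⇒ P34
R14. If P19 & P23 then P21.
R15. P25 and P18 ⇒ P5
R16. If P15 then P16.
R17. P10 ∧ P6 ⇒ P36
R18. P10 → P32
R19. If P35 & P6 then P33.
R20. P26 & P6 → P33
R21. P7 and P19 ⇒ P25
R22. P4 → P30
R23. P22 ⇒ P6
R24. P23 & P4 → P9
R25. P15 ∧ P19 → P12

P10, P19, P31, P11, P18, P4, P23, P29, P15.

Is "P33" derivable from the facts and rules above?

No

Forward chaining from the given facts derives: P34, P21, P16, P32, P30, P9, P12, P14, P2, P22, P20, P1, P6, P36.
Rules concluding P33: R19 needs P35; R20 needs P26 — none of these are established.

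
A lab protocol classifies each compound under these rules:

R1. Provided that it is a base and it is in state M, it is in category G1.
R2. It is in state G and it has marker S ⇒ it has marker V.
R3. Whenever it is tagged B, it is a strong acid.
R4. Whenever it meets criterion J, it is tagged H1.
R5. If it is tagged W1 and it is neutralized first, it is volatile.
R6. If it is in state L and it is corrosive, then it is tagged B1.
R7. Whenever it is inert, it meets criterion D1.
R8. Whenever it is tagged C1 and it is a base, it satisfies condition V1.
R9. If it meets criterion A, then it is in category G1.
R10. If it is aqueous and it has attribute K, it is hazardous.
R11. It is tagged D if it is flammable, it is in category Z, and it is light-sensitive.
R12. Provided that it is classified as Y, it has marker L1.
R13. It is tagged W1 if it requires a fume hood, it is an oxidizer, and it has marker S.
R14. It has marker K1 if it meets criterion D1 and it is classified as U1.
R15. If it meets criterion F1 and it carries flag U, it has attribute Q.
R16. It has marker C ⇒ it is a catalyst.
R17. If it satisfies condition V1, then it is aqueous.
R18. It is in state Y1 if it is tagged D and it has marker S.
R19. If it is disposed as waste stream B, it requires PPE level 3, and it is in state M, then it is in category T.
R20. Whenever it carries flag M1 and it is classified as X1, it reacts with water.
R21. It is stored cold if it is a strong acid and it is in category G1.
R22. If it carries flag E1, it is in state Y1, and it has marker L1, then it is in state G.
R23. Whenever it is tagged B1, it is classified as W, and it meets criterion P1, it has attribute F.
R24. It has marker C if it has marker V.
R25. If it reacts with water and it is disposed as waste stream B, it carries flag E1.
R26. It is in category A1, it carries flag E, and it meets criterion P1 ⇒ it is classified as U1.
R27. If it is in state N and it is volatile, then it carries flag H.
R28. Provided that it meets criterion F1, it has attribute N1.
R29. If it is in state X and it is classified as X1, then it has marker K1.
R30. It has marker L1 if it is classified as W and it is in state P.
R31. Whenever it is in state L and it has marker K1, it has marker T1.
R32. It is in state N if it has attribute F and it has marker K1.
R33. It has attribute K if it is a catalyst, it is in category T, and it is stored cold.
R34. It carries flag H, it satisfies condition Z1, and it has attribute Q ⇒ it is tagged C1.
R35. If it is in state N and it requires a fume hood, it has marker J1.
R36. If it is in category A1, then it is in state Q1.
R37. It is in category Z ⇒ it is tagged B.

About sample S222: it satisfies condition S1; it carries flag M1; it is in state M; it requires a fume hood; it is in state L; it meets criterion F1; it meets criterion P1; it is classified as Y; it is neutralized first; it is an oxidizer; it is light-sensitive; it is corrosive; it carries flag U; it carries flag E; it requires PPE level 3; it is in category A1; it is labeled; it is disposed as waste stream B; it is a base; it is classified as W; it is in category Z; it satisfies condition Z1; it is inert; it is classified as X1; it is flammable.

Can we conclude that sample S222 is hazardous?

No

Forward chaining from the given facts derives: is in category G1, is tagged B1, meets criterion D1, is tagged D, has marker L1, has attribute Q, is in category T, reacts with water, has attribute F, carries flag E1, is classified as U1, has attribute N1, is in state Q1, is tagged B, is a strong acid, has marker K1, is stored cold, has marker T1, is in state N, has marker J1.
The only rule concluding "it is hazardous" is R10, which needs "it is aqueous"; that is never established.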